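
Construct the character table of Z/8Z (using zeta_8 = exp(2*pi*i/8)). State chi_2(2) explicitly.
Character table of Z/8Z (irreps indexed chi_0,...,chi_7 with chi_k(m) = zeta_8^(k*m), zeta_8 = exp(2*pi*i/8)):
  irrep \ class  {0} (size 1)  {1} (size 1)    {2} (size 1)  {3} (size 1)    {4} (size 1)  {5} (size 1)    {6} (size 1)  {7} (size 1)  
  chi_0          1             1               1             1               1             1               1             1             
  chi_1          1             exp(I*pi/4)     I             exp(3*I*pi/4)   -1            exp(-3*I*pi/4)  -I            exp(-I*pi/4)  
  chi_2          1             I               -1            -I              1             I               -1            -I            
  chi_3          1             exp(3*I*pi/4)   -I            exp(I*pi/4)     -1            exp(-I*pi/4)    I             exp(-3*I*pi/4)
  chi_4          1             -1              1             -1              1             -1              1             -1            
  chi_5          1             exp(-3*I*pi/4)  I             exp(-I*pi/4)    -1            exp(I*pi/4)     -I            exp(3*I*pi/4) 
  chi_6          1             -I              -1            I               1             -I              -1            I             
  chi_7          1             exp(-I*pi/4)    -I            exp(-3*I*pi/4)  -1            exp(3*I*pi/4)   I             exp(I*pi/4)   

Spot check: chi_2(2) = zeta_8^(2*2) = zeta_8^4 = -1.

Details: Z/8Z is abelian, so all 8 irreducible complex representations are 1-dimensional. They are given by chi_k(m) = zeta_8^(k*m) for k = 0,...,7. Row orthogonality: sum_m chi_k(m) conj(chi_l(m)) = 8 * [k = l].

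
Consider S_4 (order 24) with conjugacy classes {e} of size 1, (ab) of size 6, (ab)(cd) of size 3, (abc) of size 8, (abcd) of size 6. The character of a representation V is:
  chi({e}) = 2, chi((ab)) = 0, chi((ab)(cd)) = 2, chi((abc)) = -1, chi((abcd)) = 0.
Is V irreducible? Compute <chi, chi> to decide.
Irreducible: <chi, chi> = 1.

Justification: <chi, chi> = (1/|G|) sum_C |C| * |chi(C)|^2 = (1/24)[1*|2|^2 + 6*|0|^2 + 3*|2|^2 + 8*|-1|^2 + 6*|0|^2]
  = (1/24)[(4) + (0) + (12) + (8) + (0)] = 24/24 = 1.
A character is irreducible iff <chi, chi> = 1, so this representation is irreducible.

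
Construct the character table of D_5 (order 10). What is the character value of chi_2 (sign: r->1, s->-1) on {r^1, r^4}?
Conjugacy classes: {e} of size 1, {r^1, r^4} of size 2, {r^2, r^3} of size 2, {s, sr, ..., sr^4} of size 5.
Character table:
  irrep \ class              {e} (size 1)  {r^1, r^4} (size 2)  {r^2, r^3} (size 2)  {s, sr, ..., sr^4} (size 5)
  chi_1 (triv)               1             1                    1                    1                          
  chi_2 (sign: r->1, s->-1)  1             1                    1                    -1                         
  chi_3 (2d, j=1)            2             -1/2 + sqrt(5)/2     -sqrt(5)/2 - 1/2     0                          
  chi_4 (2d, j=2)            2             -sqrt(5)/2 - 1/2     -1/2 + sqrt(5)/2     0                          

Spot check: chi_2 (sign: r->1, s->-1) on {r^1, r^4} = 1.

Details: D_5 has order 2*5 = 10 with 4 conjugacy classes, hence 4 irreducibles. Sum of squared dims 1 + 1 + 4 + 4 = 10 = |G|. Linear characters come from the abelianisation; the 2-dimensional irreps have character r^k -> 2*cos(2*pi*j*k/5), reflections -> 0.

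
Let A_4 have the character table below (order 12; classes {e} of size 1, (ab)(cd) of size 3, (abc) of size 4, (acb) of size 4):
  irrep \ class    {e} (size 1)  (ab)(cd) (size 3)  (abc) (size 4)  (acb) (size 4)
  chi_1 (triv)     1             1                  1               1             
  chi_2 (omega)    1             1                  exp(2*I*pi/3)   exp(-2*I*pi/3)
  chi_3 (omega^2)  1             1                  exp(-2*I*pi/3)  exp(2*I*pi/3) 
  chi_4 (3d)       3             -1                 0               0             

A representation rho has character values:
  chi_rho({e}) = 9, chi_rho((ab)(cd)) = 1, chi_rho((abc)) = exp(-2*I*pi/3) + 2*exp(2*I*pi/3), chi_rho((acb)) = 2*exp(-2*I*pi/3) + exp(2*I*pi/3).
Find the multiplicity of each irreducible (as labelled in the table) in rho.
Multiplicities: chi_1: 0, chi_2: 2, chi_3: 1, chi_4: 2.

Justification: Use <chi_rho, chi> = (1/|G|) sum_C |C| * chi_rho(C) * conj(chi(C)) with |G| = 12 for each irreducible chi in the table:
  <chi_rho, chi_1> = (1/12)[1*(9)*conj(1) + 3*(1)*conj(1) + 4*(exp(-2*I*pi/3) + 2*exp(2*I*pi/3))*conj(1) + 4*(2*exp(-2*I*pi/3) + exp(2*I*pi/3))*conj(1)]
      = (1/12)[(9) + (3) + (4*exp(-2*I*pi/3) + 8*exp(2*I*pi/3)) + (8*exp(-2*I*pi/3) + 4*exp(2*I*pi/3))] = 0/12 = 0
  <chi_rho, chi_2> = (1/12)[1*(9)*conj(1) + 3*(1)*conj(1) + 4*(exp(-2*I*pi/3) + 2*exp(2*I*pi/3))*conj(exp(2*I*pi/3)) + 4*(2*exp(-2*I*pi/3) + exp(2*I*pi/3))*conj(exp(-2*I*pi/3))]
      = (1/12)[(9) + (3) + (8 + 4*exp(2*I*pi/3)) + (8 + 4*exp(-2*I*pi/3))] = 24/12 = 2
  <chi_rho, chi_3> = (1/12)[1*(9)*conj(1) + 3*(1)*conj(1) + 4*(exp(-2*I*pi/3) + 2*exp(2*I*pi/3))*conj(exp(-2*I*pi/3)) + 4*(2*exp(-2*I*pi/3) + exp(2*I*pi/3))*conj(exp(2*I*pi/3))]
      = (1/12)[(9) + (3) + (4 + 8*exp(-2*I*pi/3)) + (4 + 8*exp(2*I*pi/3))] = 12/12 = 1
  <chi_rho, chi_4> = (1/12)[1*(9)*conj(3) + 3*(1)*conj(-1) + 4*(exp(-2*I*pi/3) + 2*exp(2*I*pi/3))*conj(0) + 4*(2*exp(-2*I*pi/3) + exp(2*I*pi/3))*conj(0)]
      = (1/12)[(27) + (-3) + (0) + (0)] = 24/12 = 2
(Exp terms are combined using exp(i*s)*conj(exp(i*t)) = exp(i*(s-t)), and sums of them are collapsed using the identity that for every m > 1 the m distinct m-th roots of unity sum to 0, e.g. 1 + exp(2*I*pi/3) + exp(-2*I*pi/3) = 0.)
Dimension check: dim(rho) = sum (mult * dim) = 0*1 + 2*1 + 1*1 + 2*3 = 9 = chi_rho(e) = 9.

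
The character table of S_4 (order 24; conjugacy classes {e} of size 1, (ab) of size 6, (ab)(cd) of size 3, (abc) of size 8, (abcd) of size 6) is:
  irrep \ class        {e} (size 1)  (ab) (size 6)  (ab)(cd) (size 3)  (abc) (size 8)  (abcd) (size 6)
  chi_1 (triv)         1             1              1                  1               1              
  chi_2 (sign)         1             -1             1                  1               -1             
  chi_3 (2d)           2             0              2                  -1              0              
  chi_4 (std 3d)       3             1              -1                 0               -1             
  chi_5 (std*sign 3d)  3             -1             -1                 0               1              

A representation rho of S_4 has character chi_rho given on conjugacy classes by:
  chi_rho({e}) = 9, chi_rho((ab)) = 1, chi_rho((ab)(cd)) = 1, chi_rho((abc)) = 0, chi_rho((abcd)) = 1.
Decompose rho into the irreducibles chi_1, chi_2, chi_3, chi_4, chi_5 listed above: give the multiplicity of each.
Multiplicities: chi_1: 1, chi_2: 0, chi_3: 1, chi_4: 1, chi_5: 1.

Solution. Use <chi_rho, chi> = (1/|G|) sum_C |C| * chi_rho(C) * conj(chi(C)) with |G| = 24 for each irreducible chi in the table:
  <chi_rho, chi_1> = (1/24)[1*(9)*conj(1) + 6*(1)*conj(1) + 3*(1)*conj(1) + 8*(0)*conj(1) + 6*(1)*conj(1)]
      = (1/24)[(9) + (6) + (3) + (0) + (6)] = 24/24 = 1
  <chi_rho, chi_2> = (1/24)[1*(9)*conj(1) + 6*(1)*conj(-1) + 3*(1)*conj(1) + 8*(0)*conj(1) + 6*(1)*conj(-1)]
      = (1/24)[(9) + (-6) + (3) + (0) + (-6)] = 0/24 = 0
  <chi_rho, chi_3> = (1/24)[1*(9)*conj(2) + 6*(1)*conj(0) + 3*(1)*conj(2) + 8*(0)*conj(-1) + 6*(1)*conj(0)]
      = (1/24)[(18) + (0) + (6) + (0) + (0)] = 24/24 = 1
  <chi_rho, chi_4> = (1/24)[1*(9)*conj(3) + 6*(1)*conj(1) + 3*(1)*conj(-1) + 8*(0)*conj(0) + 6*(1)*conj(-1)]
      = (1/24)[(27) + (6) + (-3) + (0) + (-6)] = 24/24 = 1
  <chi_rho, chi_5> = (1/24)[1*(9)*conj(3) + 6*(1)*conj(-1) + 3*(1)*conj(-1) + 8*(0)*conj(0) + 6*(1)*conj(1)]
      = (1/24)[(27) + (-6) + (-3) + (0) + (6)] = 24/24 = 1
Dimension check: dim(rho) = sum (mult * dim) = 1*1 + 0*1 + 1*2 + 1*3 + 1*3 = 9 = chi_rho(e) = 9.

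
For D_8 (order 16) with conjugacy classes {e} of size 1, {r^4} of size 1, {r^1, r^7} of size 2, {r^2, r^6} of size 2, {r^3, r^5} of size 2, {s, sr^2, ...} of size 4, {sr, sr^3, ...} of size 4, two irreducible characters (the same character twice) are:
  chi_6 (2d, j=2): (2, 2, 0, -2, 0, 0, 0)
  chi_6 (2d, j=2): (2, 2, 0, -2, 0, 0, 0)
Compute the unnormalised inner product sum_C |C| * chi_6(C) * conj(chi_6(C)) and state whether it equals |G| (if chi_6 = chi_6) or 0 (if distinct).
Sum = 16 = |G| = 16; so <chi_6, chi_6> = 1 (norm-1 confirms irreducibility).

Compute term by term over conjugacy classes (|C| * chi_6(C) * conj(chi_6(C))):
  1*(2)*conj(2) + 1*(2)*conj(2) + 2*(0)*conj(0) + 2*(-2)*conj(-2) + 2*(0)*conj(0) + 4*(0)*conj(0) + 4*(0)*conj(0)
  = (4) + (4) + (0) + (8) + (0) + (0) + (0)
  = 16.
Dividing by |G| = 16 gives 16/16 = 1, matching the row-orthogonality relation <chi_6, chi_6> = [chi_6 = chi_6].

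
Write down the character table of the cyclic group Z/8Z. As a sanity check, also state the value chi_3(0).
Character table of Z/8Z (irreps indexed chi_0,...,chi_7 with chi_k(m) = zeta_8^(k*m), zeta_8 = exp(2*pi*i/8)):
  irrep \ class  {0} (size 1)  {1} (size 1)    {2} (size 1)  {3} (size 1)    {4} (size 1)  {5} (size 1)    {6} (size 1)  {7} (size 1)  
  chi_0          1             1               1             1               1             1               1             1             
  chi_1          1             exp(I*pi/4)     I             exp(3*I*pi/4)   -1            exp(-3*I*pi/4)  -I            exp(-I*pi/4)  
  chi_2          1             I               -1            -I              1             I               -1            -I            
  chi_3          1             exp(3*I*pi/4)   -I            exp(I*pi/4)     -1            exp(-I*pi/4)    I             exp(-3*I*pi/4)
  chi_4          1             -1              1             -1              1             -1              1             -1            
  chi_5          1             exp(-3*I*pi/4)  I             exp(-I*pi/4)    -1            exp(I*pi/4)     -I            exp(3*I*pi/4) 
  chi_6          1             -I              -1            I               1             -I              -1            I             
  chi_7          1             exp(-I*pi/4)    -I            exp(-3*I*pi/4)  -1            exp(3*I*pi/4)   I             exp(I*pi/4)   

Spot check: chi_3(0) = zeta_8^(3*0) = zeta_8^0 = 1.

Why: Z/8Z is abelian, so all 8 irreducible complex representations are 1-dimensional. They are given by chi_k(m) = zeta_8^(k*m) for k = 0,...,7. Row orthogonality: sum_m chi_k(m) conj(chi_l(m)) = 8 * [k = l].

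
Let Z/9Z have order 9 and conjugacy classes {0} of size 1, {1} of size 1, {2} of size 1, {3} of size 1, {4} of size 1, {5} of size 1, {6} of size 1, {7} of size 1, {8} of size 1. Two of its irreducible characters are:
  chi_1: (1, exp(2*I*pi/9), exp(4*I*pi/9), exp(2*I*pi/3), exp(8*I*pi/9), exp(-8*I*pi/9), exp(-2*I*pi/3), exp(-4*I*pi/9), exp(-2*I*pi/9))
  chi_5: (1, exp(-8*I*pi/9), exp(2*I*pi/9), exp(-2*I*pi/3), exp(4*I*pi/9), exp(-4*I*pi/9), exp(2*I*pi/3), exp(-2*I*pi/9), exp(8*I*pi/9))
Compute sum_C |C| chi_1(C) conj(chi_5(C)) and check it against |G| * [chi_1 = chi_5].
Sum = 0; so <chi_1, chi_5> = 0 (distinct irreducibles are orthogonal).

Working: Compute term by term over conjugacy classes (|C| * chi_1(C) * conj(chi_5(C))):
  1*(1)*conj(1) + 1*(exp(2*I*pi/9))*conj(exp(-8*I*pi/9)) + 1*(exp(4*I*pi/9))*conj(exp(2*I*pi/9)) + 1*(exp(2*I*pi/3))*conj(exp(-2*I*pi/3)) + 1*(exp(8*I*pi/9))*conj(exp(4*I*pi/9)) + 1*(exp(-8*I*pi/9))*conj(exp(-4*I*pi/9)) + 1*(exp(-2*I*pi/3))*conj(exp(2*I*pi/3)) + 1*(exp(-4*I*pi/9))*conj(exp(-2*I*pi/9)) + 1*(exp(-2*I*pi/9))*conj(exp(8*I*pi/9))
  = (1) + (exp(-8*I*pi/9)) + (exp(2*I*pi/9)) + (exp(-2*I*pi/3)) + (exp(4*I*pi/9)) + (exp(-4*I*pi/9)) + (exp(2*I*pi/3)) + (exp(-2*I*pi/9)) + (exp(8*I*pi/9))
  = 0.
(Exp terms are combined using exp(i*s)*conj(exp(i*t)) = exp(i*(s-t)), and sums of them are collapsed using the identity that for every m > 1 the m distinct m-th roots of unity sum to 0, e.g. 1 + exp(2*I*pi/3) + exp(-2*I*pi/3) = 0.)
Dividing by |G| = 9 gives 0/9 = 0, matching the row-orthogonality relation <chi_1, chi_5> = [chi_1 = chi_5].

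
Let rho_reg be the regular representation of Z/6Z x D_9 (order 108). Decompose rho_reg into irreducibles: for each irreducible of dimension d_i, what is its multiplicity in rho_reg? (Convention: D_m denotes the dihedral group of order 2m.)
Each irreducible V_i of dimension d_i appears with multiplicity d_i, i.e. rho_reg = (direct sum over all irreducibles V_i) d_i V_i. The irreducible dimensions for Z/6Z x D_9 are 1, 1, 1, 1, 1, 1, 1, 1, 1, 1, 1, 1, 2, 2, 2, 2, 2, 2, 2, 2, 2, 2, 2, 2, 2, 2, 2, 2, 2, 2, 2, 2, 2, 2, 2, 2: 12 irreducibles of dimension 1, each with multiplicity 1; 24 irreducibles of dimension 2, each with multiplicity 2. Total dimension 12*1*1 + 24*2*2 = 108 = |G|.

Justification: General theorem: in the regular representation of a finite group G, each irreducible appears with multiplicity equal to its dimension. Check: dim(rho_reg) = sum d_i^2 = 1 + 1 + 1 + 1 + 1 + 1 + 1 + 1 + 1 + 1 + 1 + 1 + 4 + 4 + 4 + 4 + 4 + 4 + 4 + 4 + 4 + 4 + 4 + 4 + 4 + 4 + 4 + 4 + 4 + 4 + 4 + 4 + 4 + 4 + 4 + 4 = 108 = |G|.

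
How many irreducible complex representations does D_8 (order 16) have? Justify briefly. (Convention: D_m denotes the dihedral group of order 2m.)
7

Working: The number of irreducible complex representations of a finite group equals its number of conjugacy classes. D_8 has 7 conjugacy classes (n/2 + 3 for n even), so D_8 (order 16) has exactly 7 irreducible complex representations.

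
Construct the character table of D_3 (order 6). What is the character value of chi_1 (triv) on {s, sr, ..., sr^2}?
Conjugacy classes: {e} of size 1, {r^1, r^2} of size 2, {s, sr, ..., sr^2} of size 3.
Character table:
  irrep \ class              {e} (size 1)  {r^1, r^2} (size 2)  {s, sr, ..., sr^2} (size 3)
  chi_1 (triv)               1             1                    1                          
  chi_2 (sign: r->1, s->-1)  1             1                    -1                         
  chi_3 (2d, j=1)            2             -1                   0                          

Spot check: chi_1 (triv) on {s, sr, ..., sr^2} = 1.

Argument: D_3 has order 2*3 = 6 with 3 conjugacy classes, hence 3 irreducibles. Sum of squared dims 1 + 1 + 4 = 6 = |G|. Linear characters come from the abelianisation; the 2-dimensional irreps have character r^k -> 2*cos(2*pi*j*k/3), reflections -> 0.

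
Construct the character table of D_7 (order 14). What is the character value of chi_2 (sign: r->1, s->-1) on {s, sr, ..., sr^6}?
Conjugacy classes: {e} of size 1, {r^1, r^6} of size 2, {r^2, r^5} of size 2, {r^3, r^4} of size 2, {s, sr, ..., sr^6} of size 7.
Character table:
  irrep \ class              {e} (size 1)  {r^1, r^6} (size 2)  {r^2, r^5} (size 2)  {r^3, r^4} (size 2)  {s, sr, ..., sr^6} (size 7)
  chi_1 (triv)               1             1                    1                    1                    1                          
  chi_2 (sign: r->1, s->-1)  1             1                    1                    1                    -1                         
  chi_3 (2d, j=1)            2             2*cos(2*pi/7)        -2*cos(3*pi/7)       -2*cos(pi/7)         0                          
  chi_4 (2d, j=2)            2             -2*cos(3*pi/7)       -2*cos(pi/7)         2*cos(2*pi/7)        0                          
  chi_5 (2d, j=3)            2             -2*cos(pi/7)         2*cos(2*pi/7)        -2*cos(3*pi/7)       0                          

Spot check: chi_2 (sign: r->1, s->-1) on {s, sr, ..., sr^6} = -1.

Proof sketch: D_7 has order 2*7 = 14 with 5 conjugacy classes, hence 5 irreducibles. Sum of squared dims 1 + 1 + 4 + 4 + 4 = 14 = |G|. Linear characters come from the abelianisation; the 2-dimensional irreps have character r^k -> 2*cos(2*pi*j*k/7), reflections -> 0.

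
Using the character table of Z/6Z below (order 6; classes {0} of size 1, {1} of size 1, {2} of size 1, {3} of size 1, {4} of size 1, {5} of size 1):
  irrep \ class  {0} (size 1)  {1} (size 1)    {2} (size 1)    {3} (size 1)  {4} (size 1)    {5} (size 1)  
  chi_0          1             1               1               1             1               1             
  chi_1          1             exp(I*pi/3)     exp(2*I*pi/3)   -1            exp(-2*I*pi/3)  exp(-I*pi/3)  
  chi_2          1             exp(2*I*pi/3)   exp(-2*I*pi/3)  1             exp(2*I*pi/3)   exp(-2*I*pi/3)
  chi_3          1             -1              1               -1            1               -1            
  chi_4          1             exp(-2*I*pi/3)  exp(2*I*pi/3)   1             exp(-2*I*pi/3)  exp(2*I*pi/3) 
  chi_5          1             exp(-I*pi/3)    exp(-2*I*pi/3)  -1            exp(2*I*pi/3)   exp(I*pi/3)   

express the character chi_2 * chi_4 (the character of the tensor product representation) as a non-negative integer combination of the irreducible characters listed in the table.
chi_2 tensor chi_4 = chi_0 (all other irreducibles have multiplicity 0).

The character of a tensor product is the pointwise product (chi_2 * chi_4)(C) = chi_2(C) * chi_4(C):
  {0}: (1)*(1), {1}: (exp(2*I*pi/3))*(exp(-2*I*pi/3)), {2}: (exp(-2*I*pi/3))*(exp(2*I*pi/3)), {3}: (1)*(1), {4}: (exp(2*I*pi/3))*(exp(-2*I*pi/3)), {5}: (exp(-2*I*pi/3))*(exp(2*I*pi/3))
so (chi_2 * chi_4) takes values
  {0} -> 1, {1} -> 1, {2} -> 1, {3} -> 1, {4} -> 1, {5} -> 1.
Now take the inner product of this character with each irreducible chi from the table, <chi_2*chi_4, chi> = (1/6) sum_C |C| (chi_2*chi_4)(C) conj(chi(C)):
  <chi_2*chi_4, chi_0> = (1/6)[1*(1)*conj(1) + 1*(1)*conj(1) + 1*(1)*conj(1) + 1*(1)*conj(1) + 1*(1)*conj(1) + 1*(1)*conj(1)]
      = (1/6)[(1) + (1) + (1) + (1) + (1) + (1)] = 6/6 = 1
  <chi_2*chi_4, chi_1> = (1/6)[1*(1)*conj(1) + 1*(1)*conj(exp(I*pi/3)) + 1*(1)*conj(exp(2*I*pi/3)) + 1*(1)*conj(-1) + 1*(1)*conj(exp(-2*I*pi/3)) + 1*(1)*conj(exp(-I*pi/3))]
      = (1/6)[(1) + (exp(-I*pi/3)) + (exp(-2*I*pi/3)) + (-1) + (exp(2*I*pi/3)) + (exp(I*pi/3))] = 0/6 = 0
  <chi_2*chi_4, chi_2> = (1/6)[1*(1)*conj(1) + 1*(1)*conj(exp(2*I*pi/3)) + 1*(1)*conj(exp(-2*I*pi/3)) + 1*(1)*conj(1) + 1*(1)*conj(exp(2*I*pi/3)) + 1*(1)*conj(exp(-2*I*pi/3))]
      = (1/6)[(1) + (exp(-2*I*pi/3)) + (exp(2*I*pi/3)) + (1) + (exp(-2*I*pi/3)) + (exp(2*I*pi/3))] = 0/6 = 0
  <chi_2*chi_4, chi_3> = (1/6)[1*(1)*conj(1) + 1*(1)*conj(-1) + 1*(1)*conj(1) + 1*(1)*conj(-1) + 1*(1)*conj(1) + 1*(1)*conj(-1)]
      = (1/6)[(1) + (-1) + (1) + (-1) + (1) + (-1)] = 0/6 = 0
  <chi_2*chi_4, chi_4> = (1/6)[1*(1)*conj(1) + 1*(1)*conj(exp(-2*I*pi/3)) + 1*(1)*conj(exp(2*I*pi/3)) + 1*(1)*conj(1) + 1*(1)*conj(exp(-2*I*pi/3)) + 1*(1)*conj(exp(2*I*pi/3))]
      = (1/6)[(1) + (exp(2*I*pi/3)) + (exp(-2*I*pi/3)) + (1) + (exp(2*I*pi/3)) + (exp(-2*I*pi/3))] = 0/6 = 0
  <chi_2*chi_4, chi_5> = (1/6)[1*(1)*conj(1) + 1*(1)*conj(exp(-I*pi/3)) + 1*(1)*conj(exp(-2*I*pi/3)) + 1*(1)*conj(-1) + 1*(1)*conj(exp(2*I*pi/3)) + 1*(1)*conj(exp(I*pi/3))]
      = (1/6)[(1) + (exp(I*pi/3)) + (exp(2*I*pi/3)) + (-1) + (exp(-2*I*pi/3)) + (exp(-I*pi/3))] = 0/6 = 0
(Exp terms are combined using exp(i*s)*conj(exp(i*t)) = exp(i*(s-t)), and sums of them are collapsed using the identity that for every m > 1 the m distinct m-th roots of unity sum to 0, e.g. 1 + exp(2*I*pi/3) + exp(-2*I*pi/3) = 0.)
Hence the multiplicities are chi_0: 1. Dimension check: dim(chi_2)*dim(chi_4) = 1*1 = 1 and sum (mult * dim) = 1*1 = 1.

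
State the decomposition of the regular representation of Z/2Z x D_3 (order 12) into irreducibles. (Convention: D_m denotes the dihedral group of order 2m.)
Each irreducible V_i of dimension d_i appears with multiplicity d_i, i.e. rho_reg = (direct sum over all irreducibles V_i) d_i V_i. The irreducible dimensions for Z/2Z x D_3 are 1, 1, 1, 1, 2, 2: 4 irreducibles of dimension 1, each with multiplicity 1; 2 irreducibles of dimension 2, each with multiplicity 2. Total dimension 4*1*1 + 2*2*2 = 12 = |G|.

Argument: General theorem: in the regular representation of a finite group G, each irreducible appears with multiplicity equal to its dimension. Check: dim(rho_reg) = sum d_i^2 = 1 + 1 + 1 + 1 + 4 + 4 = 12 = |G|.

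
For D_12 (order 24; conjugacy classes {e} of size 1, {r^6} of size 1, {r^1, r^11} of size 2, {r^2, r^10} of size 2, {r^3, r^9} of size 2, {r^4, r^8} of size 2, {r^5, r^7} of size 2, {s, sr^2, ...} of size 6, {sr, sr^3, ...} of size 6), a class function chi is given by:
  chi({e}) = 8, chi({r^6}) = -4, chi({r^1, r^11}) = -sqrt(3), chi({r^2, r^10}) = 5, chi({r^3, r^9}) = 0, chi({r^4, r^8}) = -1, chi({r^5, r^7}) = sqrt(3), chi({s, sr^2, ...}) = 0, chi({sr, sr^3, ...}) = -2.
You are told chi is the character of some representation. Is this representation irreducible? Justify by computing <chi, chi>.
Not irreducible (reducible): <chi, chi> = 7 > 1.

Proof sketch: <chi, chi> = (1/|G|) sum_C |C| * |chi(C)|^2 = (1/24)[1*|8|^2 + 1*|-4|^2 + 2*|-sqrt(3)|^2 + 2*|5|^2 + 2*|0|^2 + 2*|-1|^2 + 2*|sqrt(3)|^2 + 6*|0|^2 + 6*|-2|^2]
  = (1/24)[(64) + (16) + (6) + (50) + (0) + (2) + (6) + (0) + (24)] = 168/24 = 7.
A character is irreducible iff <chi, chi> = 1, so this representation is reducible.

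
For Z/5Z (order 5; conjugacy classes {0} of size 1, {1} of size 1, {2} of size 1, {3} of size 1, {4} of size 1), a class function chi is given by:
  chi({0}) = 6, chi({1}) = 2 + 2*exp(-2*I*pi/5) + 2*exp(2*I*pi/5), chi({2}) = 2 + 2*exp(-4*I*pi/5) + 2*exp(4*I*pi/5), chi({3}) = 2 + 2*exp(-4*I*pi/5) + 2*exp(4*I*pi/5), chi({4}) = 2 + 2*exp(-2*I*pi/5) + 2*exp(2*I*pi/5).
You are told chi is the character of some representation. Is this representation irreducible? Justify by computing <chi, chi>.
Not irreducible (reducible): <chi, chi> = 12 > 1.

Proof sketch: <chi, chi> = (1/|G|) sum_C |C| * |chi(C)|^2 = (1/5)[1*|6|^2 + 1*|2 + 2*exp(-2*I*pi/5) + 2*exp(2*I*pi/5)|^2 + 1*|2 + 2*exp(-4*I*pi/5) + 2*exp(4*I*pi/5)|^2 + 1*|2 + 2*exp(-4*I*pi/5) + 2*exp(4*I*pi/5)|^2 + 1*|2 + 2*exp(-2*I*pi/5) + 2*exp(2*I*pi/5)|^2]
  = (1/5)[(36) + (12 + 8*exp(-2*I*pi/5) + 4*exp(-4*I*pi/5) + 4*exp(4*I*pi/5) + 8*exp(2*I*pi/5)) + (12 + 8*exp(-4*I*pi/5) + 4*exp(-2*I*pi/5) + 4*exp(2*I*pi/5) + 8*exp(4*I*pi/5)) + (12 + 8*exp(-4*I*pi/5) + 4*exp(-2*I*pi/5) + 4*exp(2*I*pi/5) + 8*exp(4*I*pi/5)) + (12 + 8*exp(-2*I*pi/5) + 4*exp(-4*I*pi/5) + 4*exp(4*I*pi/5) + 8*exp(2*I*pi/5))] = 60/5 = 12.
(Exp terms are combined using exp(i*s)*conj(exp(i*t)) = exp(i*(s-t)), and sums of them are collapsed using the identity that for every m > 1 the m distinct m-th roots of unity sum to 0, e.g. 1 + exp(2*I*pi/3) + exp(-2*I*pi/3) = 0.)
A character is irreducible iff <chi, chi> = 1, so this representation is reducible.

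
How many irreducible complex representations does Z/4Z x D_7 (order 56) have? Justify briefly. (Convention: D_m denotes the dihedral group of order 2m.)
20

Argument: The number of irreducible complex representations of a finite group equals its number of conjugacy classes. For a direct product, #classes(G x H) = #classes(G) * #classes(H). Z/4Z has 4 classes (abelian), D_7 has 5 classes, so 4 * 5 = 20, so Z/4Z x D_7 (order 56) has exactly 20 irreducible complex representations.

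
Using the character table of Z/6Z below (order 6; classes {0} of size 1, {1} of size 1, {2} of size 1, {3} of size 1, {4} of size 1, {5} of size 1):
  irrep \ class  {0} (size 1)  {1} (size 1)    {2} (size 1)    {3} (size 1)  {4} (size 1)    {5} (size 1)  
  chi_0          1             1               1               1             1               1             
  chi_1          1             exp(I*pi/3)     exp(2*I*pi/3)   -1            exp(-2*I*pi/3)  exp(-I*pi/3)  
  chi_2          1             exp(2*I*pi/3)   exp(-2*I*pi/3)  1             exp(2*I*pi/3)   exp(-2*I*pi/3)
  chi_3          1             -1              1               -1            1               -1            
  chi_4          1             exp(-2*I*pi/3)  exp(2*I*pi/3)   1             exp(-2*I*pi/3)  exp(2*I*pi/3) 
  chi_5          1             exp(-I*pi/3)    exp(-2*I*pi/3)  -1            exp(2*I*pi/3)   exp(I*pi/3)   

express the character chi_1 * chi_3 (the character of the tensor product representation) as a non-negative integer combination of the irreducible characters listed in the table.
chi_1 tensor chi_3 = chi_4 (all other irreducibles have multiplicity 0).

Derivation: The character of a tensor product is the pointwise product (chi_1 * chi_3)(C) = chi_1(C) * chi_3(C):
  {0}: (1)*(1), {1}: (exp(I*pi/3))*(-1), {2}: (exp(2*I*pi/3))*(1), {3}: (-1)*(-1), {4}: (exp(-2*I*pi/3))*(1), {5}: (exp(-I*pi/3))*(-1)
so (chi_1 * chi_3) takes values
  {0} -> 1, {1} -> -exp(I*pi/3), {2} -> exp(2*I*pi/3), {3} -> 1, {4} -> exp(-2*I*pi/3), {5} -> -exp(-I*pi/3).
Now take the inner product of this character with each irreducible chi from the table, <chi_1*chi_3, chi> = (1/6) sum_C |C| (chi_1*chi_3)(C) conj(chi(C)):
  <chi_1*chi_3, chi_0> = (1/6)[1*(1)*conj(1) + 1*(-exp(I*pi/3))*conj(1) + 1*(exp(2*I*pi/3))*conj(1) + 1*(1)*conj(1) + 1*(exp(-2*I*pi/3))*conj(1) + 1*(-exp(-I*pi/3))*conj(1)]
      = (1/6)[(1) + (-exp(I*pi/3)) + (exp(2*I*pi/3)) + (1) + (exp(-2*I*pi/3)) + (-exp(-I*pi/3))] = 0/6 = 0
  <chi_1*chi_3, chi_1> = (1/6)[1*(1)*conj(1) + 1*(-exp(I*pi/3))*conj(exp(I*pi/3)) + 1*(exp(2*I*pi/3))*conj(exp(2*I*pi/3)) + 1*(1)*conj(-1) + 1*(exp(-2*I*pi/3))*conj(exp(-2*I*pi/3)) + 1*(-exp(-I*pi/3))*conj(exp(-I*pi/3))]
      = (1/6)[(1) + (-1) + (1) + (-1) + (1) + (-1)] = 0/6 = 0
  <chi_1*chi_3, chi_2> = (1/6)[1*(1)*conj(1) + 1*(-exp(I*pi/3))*conj(exp(2*I*pi/3)) + 1*(exp(2*I*pi/3))*conj(exp(-2*I*pi/3)) + 1*(1)*conj(1) + 1*(exp(-2*I*pi/3))*conj(exp(2*I*pi/3)) + 1*(-exp(-I*pi/3))*conj(exp(-2*I*pi/3))]
      = (1/6)[(1) + (-exp(-I*pi/3)) + (exp(-2*I*pi/3)) + (1) + (exp(2*I*pi/3)) + (-exp(I*pi/3))] = 0/6 = 0
  <chi_1*chi_3, chi_3> = (1/6)[1*(1)*conj(1) + 1*(-exp(I*pi/3))*conj(-1) + 1*(exp(2*I*pi/3))*conj(1) + 1*(1)*conj(-1) + 1*(exp(-2*I*pi/3))*conj(1) + 1*(-exp(-I*pi/3))*conj(-1)]
      = (1/6)[(1) + (exp(I*pi/3)) + (exp(2*I*pi/3)) + (-1) + (exp(-2*I*pi/3)) + (exp(-I*pi/3))] = 0/6 = 0
  <chi_1*chi_3, chi_4> = (1/6)[1*(1)*conj(1) + 1*(-exp(I*pi/3))*conj(exp(-2*I*pi/3)) + 1*(exp(2*I*pi/3))*conj(exp(2*I*pi/3)) + 1*(1)*conj(1) + 1*(exp(-2*I*pi/3))*conj(exp(-2*I*pi/3)) + 1*(-exp(-I*pi/3))*conj(exp(2*I*pi/3))]
      = (1/6)[(1) + (1) + (1) + (1) + (1) + (1)] = 6/6 = 1
  <chi_1*chi_3, chi_5> = (1/6)[1*(1)*conj(1) + 1*(-exp(I*pi/3))*conj(exp(-I*pi/3)) + 1*(exp(2*I*pi/3))*conj(exp(-2*I*pi/3)) + 1*(1)*conj(-1) + 1*(exp(-2*I*pi/3))*conj(exp(2*I*pi/3)) + 1*(-exp(-I*pi/3))*conj(exp(I*pi/3))]
      = (1/6)[(1) + (-exp(2*I*pi/3)) + (exp(-2*I*pi/3)) + (-1) + (exp(2*I*pi/3)) + (-exp(-2*I*pi/3))] = 0/6 = 0
(Exp terms are combined using exp(i*s)*conj(exp(i*t)) = exp(i*(s-t)), and sums of them are collapsed using the identity that for every m > 1 the m distinct m-th roots of unity sum to 0, e.g. 1 + exp(2*I*pi/3) + exp(-2*I*pi/3) = 0.)
Hence the multiplicities are chi_4: 1. Dimension check: dim(chi_1)*dim(chi_3) = 1*1 = 1 and sum (mult * dim) = 1*1 = 1.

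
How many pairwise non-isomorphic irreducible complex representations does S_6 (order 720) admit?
11

Working: The number of irreducible complex representations of a finite group equals its number of conjugacy classes. Conjugacy classes in S_6 correspond to cycle types, i.e. partitions of 6; there are p(6) = 11 of them, so S_6 (order 720) has exactly 11 irreducible complex representations.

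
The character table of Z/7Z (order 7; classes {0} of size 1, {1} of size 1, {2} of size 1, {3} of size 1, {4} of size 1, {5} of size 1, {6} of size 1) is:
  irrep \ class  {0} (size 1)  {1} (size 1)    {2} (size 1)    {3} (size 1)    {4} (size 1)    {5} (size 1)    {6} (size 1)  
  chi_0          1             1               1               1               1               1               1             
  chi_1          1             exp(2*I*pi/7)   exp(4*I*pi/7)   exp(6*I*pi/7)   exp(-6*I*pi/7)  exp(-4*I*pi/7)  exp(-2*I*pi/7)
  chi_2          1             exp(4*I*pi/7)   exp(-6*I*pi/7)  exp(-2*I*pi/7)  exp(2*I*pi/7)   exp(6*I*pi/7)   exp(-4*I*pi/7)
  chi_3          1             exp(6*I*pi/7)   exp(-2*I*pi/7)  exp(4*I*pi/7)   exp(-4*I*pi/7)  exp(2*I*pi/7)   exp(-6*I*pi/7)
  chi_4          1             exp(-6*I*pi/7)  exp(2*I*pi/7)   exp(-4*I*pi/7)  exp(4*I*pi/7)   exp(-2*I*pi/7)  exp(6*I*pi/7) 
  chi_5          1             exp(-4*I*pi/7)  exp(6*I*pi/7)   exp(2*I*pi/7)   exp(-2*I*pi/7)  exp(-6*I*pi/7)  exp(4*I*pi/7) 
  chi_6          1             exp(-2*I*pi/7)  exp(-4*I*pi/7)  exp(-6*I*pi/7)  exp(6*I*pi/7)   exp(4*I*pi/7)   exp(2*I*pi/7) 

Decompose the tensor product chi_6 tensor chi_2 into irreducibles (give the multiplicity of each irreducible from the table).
chi_6 tensor chi_2 = chi_1 (all other irreducibles have multiplicity 0).

Derivation: The character of a tensor product is the pointwise product (chi_6 * chi_2)(C) = chi_6(C) * chi_2(C):
  {0}: (1)*(1), {1}: (exp(-2*I*pi/7))*(exp(4*I*pi/7)), {2}: (exp(-4*I*pi/7))*(exp(-6*I*pi/7)), {3}: (exp(-6*I*pi/7))*(exp(-2*I*pi/7)), {4}: (exp(6*I*pi/7))*(exp(2*I*pi/7)), {5}: (exp(4*I*pi/7))*(exp(6*I*pi/7)), {6}: (exp(2*I*pi/7))*(exp(-4*I*pi/7))
so (chi_6 * chi_2) takes values
  {0} -> 1, {1} -> exp(2*I*pi/7), {2} -> exp(4*I*pi/7), {3} -> exp(6*I*pi/7), {4} -> exp(-6*I*pi/7), {5} -> exp(-4*I*pi/7), {6} -> exp(-2*I*pi/7).
Now take the inner product of this character with each irreducible chi from the table, <chi_6*chi_2, chi> = (1/7) sum_C |C| (chi_6*chi_2)(C) conj(chi(C)):
  <chi_6*chi_2, chi_0> = (1/7)[1*(1)*conj(1) + 1*(exp(2*I*pi/7))*conj(1) + 1*(exp(4*I*pi/7))*conj(1) + 1*(exp(6*I*pi/7))*conj(1) + 1*(exp(-6*I*pi/7))*conj(1) + 1*(exp(-4*I*pi/7))*conj(1) + 1*(exp(-2*I*pi/7))*conj(1)]
      = (1/7)[(1) + (exp(2*I*pi/7)) + (exp(4*I*pi/7)) + (exp(6*I*pi/7)) + (exp(-6*I*pi/7)) + (exp(-4*I*pi/7)) + (exp(-2*I*pi/7))] = 0/7 = 0
  <chi_6*chi_2, chi_1> = (1/7)[1*(1)*conj(1) + 1*(exp(2*I*pi/7))*conj(exp(2*I*pi/7)) + 1*(exp(4*I*pi/7))*conj(exp(4*I*pi/7)) + 1*(exp(6*I*pi/7))*conj(exp(6*I*pi/7)) + 1*(exp(-6*I*pi/7))*conj(exp(-6*I*pi/7)) + 1*(exp(-4*I*pi/7))*conj(exp(-4*I*pi/7)) + 1*(exp(-2*I*pi/7))*conj(exp(-2*I*pi/7))]
      = (1/7)[(1) + (1) + (1) + (1) + (1) + (1) + (1)] = 7/7 = 1
  <chi_6*chi_2, chi_2> = (1/7)[1*(1)*conj(1) + 1*(exp(2*I*pi/7))*conj(exp(4*I*pi/7)) + 1*(exp(4*I*pi/7))*conj(exp(-6*I*pi/7)) + 1*(exp(6*I*pi/7))*conj(exp(-2*I*pi/7)) + 1*(exp(-6*I*pi/7))*conj(exp(2*I*pi/7)) + 1*(exp(-4*I*pi/7))*conj(exp(6*I*pi/7)) + 1*(exp(-2*I*pi/7))*conj(exp(-4*I*pi/7))]
      = (1/7)[(1) + (exp(-2*I*pi/7)) + (exp(-4*I*pi/7)) + (exp(-6*I*pi/7)) + (exp(6*I*pi/7)) + (exp(4*I*pi/7)) + (exp(2*I*pi/7))] = 0/7 = 0
  <chi_6*chi_2, chi_3> = (1/7)[1*(1)*conj(1) + 1*(exp(2*I*pi/7))*conj(exp(6*I*pi/7)) + 1*(exp(4*I*pi/7))*conj(exp(-2*I*pi/7)) + 1*(exp(6*I*pi/7))*conj(exp(4*I*pi/7)) + 1*(exp(-6*I*pi/7))*conj(exp(-4*I*pi/7)) + 1*(exp(-4*I*pi/7))*conj(exp(2*I*pi/7)) + 1*(exp(-2*I*pi/7))*conj(exp(-6*I*pi/7))]
      = (1/7)[(1) + (exp(-4*I*pi/7)) + (exp(6*I*pi/7)) + (exp(2*I*pi/7)) + (exp(-2*I*pi/7)) + (exp(-6*I*pi/7)) + (exp(4*I*pi/7))] = 0/7 = 0
  <chi_6*chi_2, chi_4> = (1/7)[1*(1)*conj(1) + 1*(exp(2*I*pi/7))*conj(exp(-6*I*pi/7)) + 1*(exp(4*I*pi/7))*conj(exp(2*I*pi/7)) + 1*(exp(6*I*pi/7))*conj(exp(-4*I*pi/7)) + 1*(exp(-6*I*pi/7))*conj(exp(4*I*pi/7)) + 1*(exp(-4*I*pi/7))*conj(exp(-2*I*pi/7)) + 1*(exp(-2*I*pi/7))*conj(exp(6*I*pi/7))]
      = (1/7)[(1) + (exp(-6*I*pi/7)) + (exp(2*I*pi/7)) + (exp(-4*I*pi/7)) + (exp(4*I*pi/7)) + (exp(-2*I*pi/7)) + (exp(6*I*pi/7))] = 0/7 = 0
  <chi_6*chi_2, chi_5> = (1/7)[1*(1)*conj(1) + 1*(exp(2*I*pi/7))*conj(exp(-4*I*pi/7)) + 1*(exp(4*I*pi/7))*conj(exp(6*I*pi/7)) + 1*(exp(6*I*pi/7))*conj(exp(2*I*pi/7)) + 1*(exp(-6*I*pi/7))*conj(exp(-2*I*pi/7)) + 1*(exp(-4*I*pi/7))*conj(exp(-6*I*pi/7)) + 1*(exp(-2*I*pi/7))*conj(exp(4*I*pi/7))]
      = (1/7)[(1) + (exp(6*I*pi/7)) + (exp(-2*I*pi/7)) + (exp(4*I*pi/7)) + (exp(-4*I*pi/7)) + (exp(2*I*pi/7)) + (exp(-6*I*pi/7))] = 0/7 = 0
  <chi_6*chi_2, chi_6> = (1/7)[1*(1)*conj(1) + 1*(exp(2*I*pi/7))*conj(exp(-2*I*pi/7)) + 1*(exp(4*I*pi/7))*conj(exp(-4*I*pi/7)) + 1*(exp(6*I*pi/7))*conj(exp(-6*I*pi/7)) + 1*(exp(-6*I*pi/7))*conj(exp(6*I*pi/7)) + 1*(exp(-4*I*pi/7))*conj(exp(4*I*pi/7)) + 1*(exp(-2*I*pi/7))*conj(exp(2*I*pi/7))]
      = (1/7)[(1) + (exp(4*I*pi/7)) + (exp(-6*I*pi/7)) + (exp(-2*I*pi/7)) + (exp(2*I*pi/7)) + (exp(6*I*pi/7)) + (exp(-4*I*pi/7))] = 0/7 = 0
(Exp terms are combined using exp(i*s)*conj(exp(i*t)) = exp(i*(s-t)), and sums of them are collapsed using the identity that for every m > 1 the m distinct m-th roots of unity sum to 0, e.g. 1 + exp(2*I*pi/3) + exp(-2*I*pi/3) = 0.)
Hence the multiplicities are chi_1: 1. Dimension check: dim(chi_6)*dim(chi_2) = 1*1 = 1 and sum (mult * dim) = 1*1 = 1.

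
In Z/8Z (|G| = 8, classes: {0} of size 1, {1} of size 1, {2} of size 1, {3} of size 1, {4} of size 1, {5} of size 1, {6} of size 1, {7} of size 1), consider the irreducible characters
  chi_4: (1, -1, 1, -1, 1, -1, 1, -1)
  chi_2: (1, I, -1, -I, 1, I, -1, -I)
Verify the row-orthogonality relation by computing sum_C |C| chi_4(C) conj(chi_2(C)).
Sum = 0; so <chi_4, chi_2> = 0 (distinct irreducibles are orthogonal).

Compute term by term over conjugacy classes (|C| * chi_4(C) * conj(chi_2(C))):
  1*(1)*conj(1) + 1*(-1)*conj(I) + 1*(1)*conj(-1) + 1*(-1)*conj(-I) + 1*(1)*conj(1) + 1*(-1)*conj(I) + 1*(1)*conj(-1) + 1*(-1)*conj(-I)
  = (1) + (I) + (-1) + (-I) + (1) + (I) + (-1) + (-I)
  = 0.
(Exp terms are combined using exp(i*s)*conj(exp(i*t)) = exp(i*(s-t)), and sums of them are collapsed using the identity that for every m > 1 the m distinct m-th roots of unity sum to 0, e.g. 1 + exp(2*I*pi/3) + exp(-2*I*pi/3) = 0.)
Dividing by |G| = 8 gives 0/8 = 0, matching the row-orthogonality relation <chi_4, chi_2> = [chi_4 = chi_2].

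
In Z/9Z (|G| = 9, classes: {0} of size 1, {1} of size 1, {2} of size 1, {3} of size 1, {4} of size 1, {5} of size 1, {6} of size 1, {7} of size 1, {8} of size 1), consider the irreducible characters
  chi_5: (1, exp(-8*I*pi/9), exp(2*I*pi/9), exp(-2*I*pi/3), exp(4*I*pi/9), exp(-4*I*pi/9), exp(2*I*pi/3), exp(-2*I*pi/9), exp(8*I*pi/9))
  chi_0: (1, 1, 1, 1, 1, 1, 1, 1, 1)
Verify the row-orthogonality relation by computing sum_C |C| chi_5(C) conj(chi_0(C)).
Sum = 0; so <chi_5, chi_0> = 0 (distinct irreducibles are orthogonal).

Explanation: Compute term by term over conjugacy classes (|C| * chi_5(C) * conj(chi_0(C))):
  1*(1)*conj(1) + 1*(exp(-8*I*pi/9))*conj(1) + 1*(exp(2*I*pi/9))*conj(1) + 1*(exp(-2*I*pi/3))*conj(1) + 1*(exp(4*I*pi/9))*conj(1) + 1*(exp(-4*I*pi/9))*conj(1) + 1*(exp(2*I*pi/3))*conj(1) + 1*(exp(-2*I*pi/9))*conj(1) + 1*(exp(8*I*pi/9))*conj(1)
  = (1) + (exp(-8*I*pi/9)) + (exp(2*I*pi/9)) + (exp(-2*I*pi/3)) + (exp(4*I*pi/9)) + (exp(-4*I*pi/9)) + (exp(2*I*pi/3)) + (exp(-2*I*pi/9)) + (exp(8*I*pi/9))
  = 0.
(Exp terms are combined using exp(i*s)*conj(exp(i*t)) = exp(i*(s-t)), and sums of them are collapsed using the identity that for every m > 1 the m distinct m-th roots of unity sum to 0, e.g. 1 + exp(2*I*pi/3) + exp(-2*I*pi/3) = 0.)
Dividing by |G| = 9 gives 0/9 = 0, matching the row-orthogonality relation <chi_5, chi_0> = [chi_5 = chi_0].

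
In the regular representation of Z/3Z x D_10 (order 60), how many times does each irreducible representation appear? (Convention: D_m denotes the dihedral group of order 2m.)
Each irreducible V_i of dimension d_i appears with multiplicity d_i, i.e. rho_reg = (direct sum over all irreducibles V_i) d_i V_i. The irreducible dimensions for Z/3Z x D_10 are 1, 1, 1, 1, 1, 1, 1, 1, 1, 1, 1, 1, 2, 2, 2, 2, 2, 2, 2, 2, 2, 2, 2, 2: 12 irreducibles of dimension 1, each with multiplicity 1; 12 irreducibles of dimension 2, each with multiplicity 2. Total dimension 12*1*1 + 12*2*2 = 60 = |G|.

Justification: General theorem: in the regular representation of a finite group G, each irreducible appears with multiplicity equal to its dimension. Check: dim(rho_reg) = sum d_i^2 = 1 + 1 + 1 + 1 + 1 + 1 + 1 + 1 + 1 + 1 + 1 + 1 + 4 + 4 + 4 + 4 + 4 + 4 + 4 + 4 + 4 + 4 + 4 + 4 = 60 = |G|.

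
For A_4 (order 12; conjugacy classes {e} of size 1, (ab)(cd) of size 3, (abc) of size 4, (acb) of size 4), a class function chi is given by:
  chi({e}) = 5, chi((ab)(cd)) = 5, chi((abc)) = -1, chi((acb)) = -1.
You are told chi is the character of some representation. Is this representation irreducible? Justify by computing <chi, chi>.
Not irreducible (reducible): <chi, chi> = 9 > 1.

<chi, chi> = (1/|G|) sum_C |C| * |chi(C)|^2 = (1/12)[1*|5|^2 + 3*|5|^2 + 4*|-1|^2 + 4*|-1|^2]
  = (1/12)[(25) + (75) + (4) + (4)] = 108/12 = 9.
(Exp terms are combined using exp(i*s)*conj(exp(i*t)) = exp(i*(s-t)), and sums of them are collapsed using the identity that for every m > 1 the m distinct m-th roots of unity sum to 0, e.g. 1 + exp(2*I*pi/3) + exp(-2*I*pi/3) = 0.)
A character is irreducible iff <chi, chi> = 1, so this representation is reducible.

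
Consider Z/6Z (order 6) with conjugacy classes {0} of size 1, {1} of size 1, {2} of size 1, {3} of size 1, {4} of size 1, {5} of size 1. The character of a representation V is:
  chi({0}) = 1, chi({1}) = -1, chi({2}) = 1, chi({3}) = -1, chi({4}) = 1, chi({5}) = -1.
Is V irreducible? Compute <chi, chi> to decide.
Irreducible: <chi, chi> = 1.

Justification: <chi, chi> = (1/|G|) sum_C |C| * |chi(C)|^2 = (1/6)[1*|1|^2 + 1*|-1|^2 + 1*|1|^2 + 1*|-1|^2 + 1*|1|^2 + 1*|-1|^2]
  = (1/6)[(1) + (1) + (1) + (1) + (1) + (1)] = 6/6 = 1.
(Exp terms are combined using exp(i*s)*conj(exp(i*t)) = exp(i*(s-t)), and sums of them are collapsed using the identity that for every m > 1 the m distinct m-th roots of unity sum to 0, e.g. 1 + exp(2*I*pi/3) + exp(-2*I*pi/3) = 0.)
A character is irreducible iff <chi, chi> = 1, so this representation is irreducible.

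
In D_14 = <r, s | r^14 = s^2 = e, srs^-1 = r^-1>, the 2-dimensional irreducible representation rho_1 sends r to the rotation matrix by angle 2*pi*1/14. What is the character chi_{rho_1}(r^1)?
chi_{rho_1}(r^1) = 2*cos(2*pi*1*1/14) = 2*cos(pi/7)

Derivation: rho_1(r^1) is rotation by angle 2*pi*1*1/14, whose trace is 2*cos(2*pi*1*1/14) = 2*cos(pi/7).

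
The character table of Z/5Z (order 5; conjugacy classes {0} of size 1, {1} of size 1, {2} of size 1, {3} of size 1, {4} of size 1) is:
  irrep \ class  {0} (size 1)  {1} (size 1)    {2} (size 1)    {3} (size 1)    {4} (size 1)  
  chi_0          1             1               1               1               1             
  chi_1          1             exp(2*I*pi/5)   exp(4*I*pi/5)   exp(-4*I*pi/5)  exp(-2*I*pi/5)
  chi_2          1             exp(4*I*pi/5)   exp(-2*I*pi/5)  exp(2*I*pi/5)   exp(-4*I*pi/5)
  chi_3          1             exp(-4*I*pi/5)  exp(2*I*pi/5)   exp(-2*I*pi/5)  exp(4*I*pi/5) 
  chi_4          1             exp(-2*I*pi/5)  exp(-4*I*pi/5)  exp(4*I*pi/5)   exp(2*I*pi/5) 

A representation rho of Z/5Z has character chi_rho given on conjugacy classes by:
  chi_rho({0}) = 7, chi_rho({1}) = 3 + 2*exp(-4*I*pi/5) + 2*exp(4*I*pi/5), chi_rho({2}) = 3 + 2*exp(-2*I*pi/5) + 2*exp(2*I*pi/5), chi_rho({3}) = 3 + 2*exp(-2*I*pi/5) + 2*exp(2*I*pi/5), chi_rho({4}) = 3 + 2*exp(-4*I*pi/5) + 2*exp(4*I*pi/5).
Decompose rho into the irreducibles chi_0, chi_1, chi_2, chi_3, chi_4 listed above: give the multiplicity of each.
Multiplicities: chi_0: 3, chi_1: 0, chi_2: 2, chi_3: 2, chi_4: 0.

Working: Use <chi_rho, chi> = (1/|G|) sum_C |C| * chi_rho(C) * conj(chi(C)) with |G| = 5 for each irreducible chi in the table:
  <chi_rho, chi_0> = (1/5)[1*(7)*conj(1) + 1*(3 + 2*exp(-4*I*pi/5) + 2*exp(4*I*pi/5))*conj(1) + 1*(3 + 2*exp(-2*I*pi/5) + 2*exp(2*I*pi/5))*conj(1) + 1*(3 + 2*exp(-2*I*pi/5) + 2*exp(2*I*pi/5))*conj(1) + 1*(3 + 2*exp(-4*I*pi/5) + 2*exp(4*I*pi/5))*conj(1)]
      = (1/5)[(7) + (3 + 2*exp(-4*I*pi/5) + 2*exp(4*I*pi/5)) + (3 + 2*exp(-2*I*pi/5) + 2*exp(2*I*pi/5)) + (3 + 2*exp(-2*I*pi/5) + 2*exp(2*I*pi/5)) + (3 + 2*exp(-4*I*pi/5) + 2*exp(4*I*pi/5))] = 15/5 = 3
  <chi_rho, chi_1> = (1/5)[1*(7)*conj(1) + 1*(3 + 2*exp(-4*I*pi/5) + 2*exp(4*I*pi/5))*conj(exp(2*I*pi/5)) + 1*(3 + 2*exp(-2*I*pi/5) + 2*exp(2*I*pi/5))*conj(exp(4*I*pi/5)) + 1*(3 + 2*exp(-2*I*pi/5) + 2*exp(2*I*pi/5))*conj(exp(-4*I*pi/5)) + 1*(3 + 2*exp(-4*I*pi/5) + 2*exp(4*I*pi/5))*conj(exp(-2*I*pi/5))]
      = (1/5)[(7) + (3*exp(-2*I*pi/5) + 2*exp(4*I*pi/5) + 2*exp(2*I*pi/5)) + (2*exp(-2*I*pi/5) + 3*exp(-4*I*pi/5) + 2*exp(4*I*pi/5)) + (2*exp(-4*I*pi/5) + 3*exp(4*I*pi/5) + 2*exp(2*I*pi/5)) + (2*exp(-2*I*pi/5) + 2*exp(-4*I*pi/5) + 3*exp(2*I*pi/5))] = 0/5 = 0
  <chi_rho, chi_2> = (1/5)[1*(7)*conj(1) + 1*(3 + 2*exp(-4*I*pi/5) + 2*exp(4*I*pi/5))*conj(exp(4*I*pi/5)) + 1*(3 + 2*exp(-2*I*pi/5) + 2*exp(2*I*pi/5))*conj(exp(-2*I*pi/5)) + 1*(3 + 2*exp(-2*I*pi/5) + 2*exp(2*I*pi/5))*conj(exp(2*I*pi/5)) + 1*(3 + 2*exp(-4*I*pi/5) + 2*exp(4*I*pi/5))*conj(exp(-4*I*pi/5))]
      = (1/5)[(7) + (2 + 3*exp(-4*I*pi/5) + 2*exp(2*I*pi/5)) + (2 + 2*exp(4*I*pi/5) + 3*exp(2*I*pi/5)) + (2 + 3*exp(-2*I*pi/5) + 2*exp(-4*I*pi/5)) + (2 + 2*exp(-2*I*pi/5) + 3*exp(4*I*pi/5))] = 10/5 = 2
  <chi_rho, chi_3> = (1/5)[1*(7)*conj(1) + 1*(3 + 2*exp(-4*I*pi/5) + 2*exp(4*I*pi/5))*conj(exp(-4*I*pi/5)) + 1*(3 + 2*exp(-2*I*pi/5) + 2*exp(2*I*pi/5))*conj(exp(2*I*pi/5)) + 1*(3 + 2*exp(-2*I*pi/5) + 2*exp(2*I*pi/5))*conj(exp(-2*I*pi/5)) + 1*(3 + 2*exp(-4*I*pi/5) + 2*exp(4*I*pi/5))*conj(exp(4*I*pi/5))]
      = (1/5)[(7) + (2 + 2*exp(-2*I*pi/5) + 3*exp(4*I*pi/5)) + (2 + 3*exp(-2*I*pi/5) + 2*exp(-4*I*pi/5)) + (2 + 2*exp(4*I*pi/5) + 3*exp(2*I*pi/5)) + (2 + 3*exp(-4*I*pi/5) + 2*exp(2*I*pi/5))] = 10/5 = 2
  <chi_rho, chi_4> = (1/5)[1*(7)*conj(1) + 1*(3 + 2*exp(-4*I*pi/5) + 2*exp(4*I*pi/5))*conj(exp(-2*I*pi/5)) + 1*(3 + 2*exp(-2*I*pi/5) + 2*exp(2*I*pi/5))*conj(exp(-4*I*pi/5)) + 1*(3 + 2*exp(-2*I*pi/5) + 2*exp(2*I*pi/5))*conj(exp(4*I*pi/5)) + 1*(3 + 2*exp(-4*I*pi/5) + 2*exp(4*I*pi/5))*conj(exp(2*I*pi/5))]
      = (1/5)[(7) + (2*exp(-2*I*pi/5) + 2*exp(-4*I*pi/5) + 3*exp(2*I*pi/5)) + (2*exp(-4*I*pi/5) + 3*exp(4*I*pi/5) + 2*exp(2*I*pi/5)) + (2*exp(-2*I*pi/5) + 3*exp(-4*I*pi/5) + 2*exp(4*I*pi/5)) + (3*exp(-2*I*pi/5) + 2*exp(4*I*pi/5) + 2*exp(2*I*pi/5))] = 0/5 = 0
(Exp terms are combined using exp(i*s)*conj(exp(i*t)) = exp(i*(s-t)), and sums of them are collapsed using the identity that for every m > 1 the m distinct m-th roots of unity sum to 0, e.g. 1 + exp(2*I*pi/3) + exp(-2*I*pi/3) = 0.)
Dimension check: dim(rho) = sum (mult * dim) = 3*1 + 0*1 + 2*1 + 2*1 + 0*1 = 7 = chi_rho(e) = 7.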